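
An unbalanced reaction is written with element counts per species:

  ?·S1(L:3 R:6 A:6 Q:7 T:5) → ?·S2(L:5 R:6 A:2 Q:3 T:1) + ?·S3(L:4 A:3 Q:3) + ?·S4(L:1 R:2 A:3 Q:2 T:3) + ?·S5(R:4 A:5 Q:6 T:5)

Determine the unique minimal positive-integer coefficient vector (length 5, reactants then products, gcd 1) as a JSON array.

Coefficients: [5, 2, 1, 1, 4]

L: 5·3 = 15 | 2·5+1·4+1·1+4·0 = 15
R: 5·6 = 30 | 2·6+1·0+1·2+4·4 = 30
A: 5·6 = 30 | 2·2+1·3+1·3+4·5 = 30
Q: 5·7 = 35 | 2·3+1·3+1·2+4·6 = 35
T: 5·5 = 25 | 2·1+1·0+1·3+4·5 = 25
gcd(5,2,1,1,4) = 1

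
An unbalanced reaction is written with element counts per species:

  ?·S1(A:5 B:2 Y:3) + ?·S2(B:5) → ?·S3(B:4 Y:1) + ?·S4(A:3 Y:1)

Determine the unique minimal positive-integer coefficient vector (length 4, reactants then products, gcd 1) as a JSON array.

A: 3·5+2·0 = 15 | 4·0+5·3 = 15
B: 3·2+2·5 = 16 | 4·4+5·0 = 16
Y: 3·3+2·0 = 9 | 4·1+5·1 = 9
gcd(3,2,4,5) = 1

Coefficients: [3, 2, 4, 5]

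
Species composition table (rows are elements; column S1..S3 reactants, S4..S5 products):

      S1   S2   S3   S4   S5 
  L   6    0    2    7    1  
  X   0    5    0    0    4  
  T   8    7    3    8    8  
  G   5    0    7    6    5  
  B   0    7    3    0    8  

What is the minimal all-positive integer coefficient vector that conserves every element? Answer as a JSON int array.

L: 3·6+4·0+4·2 = 26 | 3·7+5·1 = 26
X: 3·0+4·5+4·0 = 20 | 3·0+5·4 = 20
T: 3·8+4·7+4·3 = 64 | 3·8+5·8 = 64
G: 3·5+4·0+4·7 = 43 | 3·6+5·5 = 43
B: 3·0+4·7+4·3 = 40 | 3·0+5·8 = 40
gcd(3,4,4,3,5) = 1

Coefficients: [3, 4, 4, 3, 5]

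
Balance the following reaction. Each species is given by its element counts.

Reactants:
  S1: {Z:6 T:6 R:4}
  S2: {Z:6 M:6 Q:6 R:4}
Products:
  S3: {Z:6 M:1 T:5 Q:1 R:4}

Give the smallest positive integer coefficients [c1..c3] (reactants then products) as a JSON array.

Z: 5·6+1·6 = 36 | 6·6 = 36
M: 5·0+1·6 = 6 | 6·1 = 6
T: 5·6+1·0 = 30 | 6·5 = 30
Q: 5·0+1·6 = 6 | 6·1 = 6
R: 5·4+1·4 = 24 | 6·4 = 24
gcd(5,1,6) = 1

Coefficients: [5, 1, 6]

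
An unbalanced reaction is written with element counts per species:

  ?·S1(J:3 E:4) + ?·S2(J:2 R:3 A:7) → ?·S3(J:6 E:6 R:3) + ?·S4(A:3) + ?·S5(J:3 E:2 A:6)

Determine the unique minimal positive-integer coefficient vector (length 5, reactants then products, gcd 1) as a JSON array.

Coefficients: [5, 3, 3, 5, 1]

J: 5·3+3·2 = 21 | 3·6+5·0+1·3 = 21
E: 5·4+3·0 = 20 | 3·6+5·0+1·2 = 20
R: 5·0+3·3 = 9 | 3·3+5·0+1·0 = 9
A: 5·0+3·7 = 21 | 3·0+5·3+1·6 = 21
gcd(5,3,3,5,1) = 1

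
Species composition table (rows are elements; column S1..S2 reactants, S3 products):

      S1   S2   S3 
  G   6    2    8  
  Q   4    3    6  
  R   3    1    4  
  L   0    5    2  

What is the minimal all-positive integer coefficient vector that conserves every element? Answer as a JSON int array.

G: 6·6+2·2 = 40 | 5·8 = 40
Q: 6·4+2·3 = 30 | 5·6 = 30
R: 6·3+2·1 = 20 | 5·4 = 20
L: 6·0+2·5 = 10 | 5·2 = 10
gcd(6,2,5) = 1

Coefficients: [6, 2, 5]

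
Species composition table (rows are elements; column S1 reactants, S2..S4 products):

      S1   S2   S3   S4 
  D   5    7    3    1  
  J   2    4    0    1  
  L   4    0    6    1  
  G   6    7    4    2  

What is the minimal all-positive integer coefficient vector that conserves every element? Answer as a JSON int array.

Coefficients: [5, 2, 3, 2]

D: 5·5 = 25 | 2·7+3·3+2·1 = 25
J: 5·2 = 10 | 2·4+3·0+2·1 = 10
L: 5·4 = 20 | 2·0+3·6+2·1 = 20
G: 5·6 = 30 | 2·7+3·4+2·2 = 30
gcd(5,2,3,2) = 1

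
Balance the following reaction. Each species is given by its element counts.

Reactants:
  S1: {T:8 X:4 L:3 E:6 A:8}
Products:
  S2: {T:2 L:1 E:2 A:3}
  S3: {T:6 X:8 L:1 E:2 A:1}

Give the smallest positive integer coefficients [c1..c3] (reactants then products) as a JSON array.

T: 2·8 = 16 | 5·2+1·6 = 16
X: 2·4 = 8 | 5·0+1·8 = 8
L: 2·3 = 6 | 5·1+1·1 = 6
E: 2·6 = 12 | 5·2+1·2 = 12
A: 2·8 = 16 | 5·3+1·1 = 16
gcd(2,5,1) = 1

Coefficients: [2, 5, 1]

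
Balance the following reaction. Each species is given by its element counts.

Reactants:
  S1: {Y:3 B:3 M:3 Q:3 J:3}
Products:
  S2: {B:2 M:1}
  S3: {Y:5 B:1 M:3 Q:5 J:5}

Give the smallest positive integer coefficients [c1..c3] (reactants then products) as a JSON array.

Coefficients: [5, 6, 3]

Y: 5·3 = 15 | 6·0+3·5 = 15
B: 5·3 = 15 | 6·2+3·1 = 15
M: 5·3 = 15 | 6·1+3·3 = 15
Q: 5·3 = 15 | 6·0+3·5 = 15
J: 5·3 = 15 | 6·0+3·5 = 15
gcd(5,6,3) = 1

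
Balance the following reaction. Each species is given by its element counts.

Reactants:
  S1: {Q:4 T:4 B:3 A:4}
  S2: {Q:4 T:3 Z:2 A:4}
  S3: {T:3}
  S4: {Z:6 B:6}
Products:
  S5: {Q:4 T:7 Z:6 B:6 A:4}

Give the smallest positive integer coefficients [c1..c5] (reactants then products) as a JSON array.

Q: 2·4+3·4+6·0+4·0 = 20 | 5·4 = 20
T: 2·4+3·3+6·3+4·0 = 35 | 5·7 = 35
Z: 2·0+3·2+6·0+4·6 = 30 | 5·6 = 30
B: 2·3+3·0+6·0+4·6 = 30 | 5·6 = 30
A: 2·4+3·4+6·0+4·0 = 20 | 5·4 = 20
gcd(2,3,6,4,5) = 1

Coefficients: [2, 3, 6, 4, 5]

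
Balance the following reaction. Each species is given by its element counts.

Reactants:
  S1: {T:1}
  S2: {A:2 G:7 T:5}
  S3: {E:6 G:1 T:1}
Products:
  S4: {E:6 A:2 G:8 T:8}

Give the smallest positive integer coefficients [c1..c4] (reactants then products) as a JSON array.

E: 2·0+1·0+1·6 = 6 | 1·6 = 6
A: 2·0+1·2+1·0 = 2 | 1·2 = 2
G: 2·0+1·7+1·1 = 8 | 1·8 = 8
T: 2·1+1·5+1·1 = 8 | 1·8 = 8
gcd(2,1,1,1) = 1

Coefficients: [2, 1, 1, 1]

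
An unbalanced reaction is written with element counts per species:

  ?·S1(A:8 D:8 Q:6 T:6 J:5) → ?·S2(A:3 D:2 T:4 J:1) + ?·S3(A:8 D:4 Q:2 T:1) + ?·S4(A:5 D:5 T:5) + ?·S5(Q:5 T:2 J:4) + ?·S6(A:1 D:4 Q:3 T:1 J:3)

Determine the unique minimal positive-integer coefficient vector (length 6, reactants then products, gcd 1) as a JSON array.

Coefficients: [6, 3, 3, 2, 3, 5]

A: 6·8 = 48 | 3·3+3·8+2·5+3·0+5·1 = 48
D: 6·8 = 48 | 3·2+3·4+2·5+3·0+5·4 = 48
Q: 6·6 = 36 | 3·0+3·2+2·0+3·5+5·3 = 36
T: 6·6 = 36 | 3·4+3·1+2·5+3·2+5·1 = 36
J: 6·5 = 30 | 3·1+3·0+2·0+3·4+5·3 = 30
gcd(6,3,3,2,3,5) = 1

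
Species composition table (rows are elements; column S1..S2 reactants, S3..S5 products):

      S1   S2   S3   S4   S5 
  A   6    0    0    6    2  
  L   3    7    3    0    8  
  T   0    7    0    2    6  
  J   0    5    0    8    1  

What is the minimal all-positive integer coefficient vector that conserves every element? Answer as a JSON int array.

Coefficients: [5, 6, 3, 3, 6]

A: 5·6+6·0 = 30 | 3·0+3·6+6·2 = 30
L: 5·3+6·7 = 57 | 3·3+3·0+6·8 = 57
T: 5·0+6·7 = 42 | 3·0+3·2+6·6 = 42
J: 5·0+6·5 = 30 | 3·0+3·8+6·1 = 30
gcd(5,6,3,3,6) = 1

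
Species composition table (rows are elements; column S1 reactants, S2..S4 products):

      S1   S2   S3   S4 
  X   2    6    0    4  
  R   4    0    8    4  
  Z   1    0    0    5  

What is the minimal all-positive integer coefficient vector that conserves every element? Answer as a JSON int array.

X: 5·2 = 10 | 1·6+2·0+1·4 = 10
R: 5·4 = 20 | 1·0+2·8+1·4 = 20
Z: 5·1 = 5 | 1·0+2·0+1·5 = 5
gcd(5,1,2,1) = 1

Coefficients: [5, 1, 2, 1]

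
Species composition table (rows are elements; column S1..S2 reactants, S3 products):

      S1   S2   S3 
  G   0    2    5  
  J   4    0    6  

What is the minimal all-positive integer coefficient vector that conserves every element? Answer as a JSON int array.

Coefficients: [3, 5, 2]

G: 3·0+5·2 = 10 | 2·5 = 10
J: 3·4+5·0 = 12 | 2·6 = 12
gcd(3,5,2) = 1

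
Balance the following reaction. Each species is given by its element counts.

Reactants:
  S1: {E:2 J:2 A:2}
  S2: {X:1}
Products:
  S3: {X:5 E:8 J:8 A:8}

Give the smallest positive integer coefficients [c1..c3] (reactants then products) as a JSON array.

Coefficients: [4, 5, 1]

X: 4·0+5·1 = 5 | 1·5 = 5
E: 4·2+5·0 = 8 | 1·8 = 8
J: 4·2+5·0 = 8 | 1·8 = 8
A: 4·2+5·0 = 8 | 1·8 = 8
gcd(4,5,1) = 1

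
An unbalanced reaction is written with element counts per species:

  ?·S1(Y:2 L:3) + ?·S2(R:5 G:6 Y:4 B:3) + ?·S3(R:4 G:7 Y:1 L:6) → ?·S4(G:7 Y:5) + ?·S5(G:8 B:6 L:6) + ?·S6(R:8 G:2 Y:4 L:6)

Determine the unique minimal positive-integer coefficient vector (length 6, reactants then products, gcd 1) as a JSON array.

R: 6·0+4·5+3·4 = 32 | 3·0+2·0+4·8 = 32
G: 6·0+4·6+3·7 = 45 | 3·7+2·8+4·2 = 45
Y: 6·2+4·4+3·1 = 31 | 3·5+2·0+4·4 = 31
B: 6·0+4·3+3·0 = 12 | 3·0+2·6+4·0 = 12
L: 6·3+4·0+3·6 = 36 | 3·0+2·6+4·6 = 36
gcd(6,4,3,3,2,4) = 1

Coefficients: [6, 4, 3, 3, 2, 4]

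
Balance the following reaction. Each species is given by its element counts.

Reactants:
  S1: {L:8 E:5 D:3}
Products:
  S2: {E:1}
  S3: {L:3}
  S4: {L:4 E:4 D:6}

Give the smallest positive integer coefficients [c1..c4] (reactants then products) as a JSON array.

L: 2·8 = 16 | 6·0+4·3+1·4 = 16
E: 2·5 = 10 | 6·1+4·0+1·4 = 10
D: 2·3 = 6 | 6·0+4·0+1·6 = 6
gcd(2,6,4,1) = 1

Coefficients: [2, 6, 4, 1]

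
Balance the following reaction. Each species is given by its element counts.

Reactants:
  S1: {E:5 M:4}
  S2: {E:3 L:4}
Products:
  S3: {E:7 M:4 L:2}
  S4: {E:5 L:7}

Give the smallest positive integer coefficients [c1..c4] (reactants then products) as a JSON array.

Coefficients: [1, 4, 1, 2]

E: 1·5+4·3 = 17 | 1·7+2·5 = 17
M: 1·4+4·0 = 4 | 1·4+2·0 = 4
L: 1·0+4·4 = 16 | 1·2+2·7 = 16
gcd(1,4,1,2) = 1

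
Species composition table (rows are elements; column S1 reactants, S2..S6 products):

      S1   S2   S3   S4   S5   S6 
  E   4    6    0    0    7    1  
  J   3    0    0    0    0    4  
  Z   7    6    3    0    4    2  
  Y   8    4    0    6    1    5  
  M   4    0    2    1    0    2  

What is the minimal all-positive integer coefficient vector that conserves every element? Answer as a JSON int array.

Coefficients: [4, 1, 4, 2, 1, 3]

E: 4·4 = 16 | 1·6+4·0+2·0+1·7+3·1 = 16
J: 4·3 = 12 | 1·0+4·0+2·0+1·0+3·4 = 12
Z: 4·7 = 28 | 1·6+4·3+2·0+1·4+3·2 = 28
Y: 4·8 = 32 | 1·4+4·0+2·6+1·1+3·5 = 32
M: 4·4 = 16 | 1·0+4·2+2·1+1·0+3·2 = 16
gcd(4,1,4,2,1,3) = 1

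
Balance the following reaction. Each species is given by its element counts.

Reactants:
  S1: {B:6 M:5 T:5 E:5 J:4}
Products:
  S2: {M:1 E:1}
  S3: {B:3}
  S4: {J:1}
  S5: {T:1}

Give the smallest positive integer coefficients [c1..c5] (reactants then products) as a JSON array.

Coefficients: [1, 5, 2, 4, 5]

B: 1·6 = 6 | 5·0+2·3+4·0+5·0 = 6
M: 1·5 = 5 | 5·1+2·0+4·0+5·0 = 5
T: 1·5 = 5 | 5·0+2·0+4·0+5·1 = 5
E: 1·5 = 5 | 5·1+2·0+4·0+5·0 = 5
J: 1·4 = 4 | 5·0+2·0+4·1+5·0 = 4
gcd(1,5,2,4,5) = 1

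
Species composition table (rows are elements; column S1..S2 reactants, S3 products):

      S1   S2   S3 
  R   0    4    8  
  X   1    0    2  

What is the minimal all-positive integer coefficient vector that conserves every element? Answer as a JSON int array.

Coefficients: [2, 2, 1]

R: 2·0+2·4 = 8 | 1·8 = 8
X: 2·1+2·0 = 2 | 1·2 = 2
gcd(2,2,1) = 1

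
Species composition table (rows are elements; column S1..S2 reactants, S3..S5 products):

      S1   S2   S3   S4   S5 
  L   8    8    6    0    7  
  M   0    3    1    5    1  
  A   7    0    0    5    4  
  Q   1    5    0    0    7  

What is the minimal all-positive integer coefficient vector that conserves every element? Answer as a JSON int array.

Coefficients: [3, 5, 6, 1, 4]

L: 3·8+5·8 = 64 | 6·6+1·0+4·7 = 64
M: 3·0+5·3 = 15 | 6·1+1·5+4·1 = 15
A: 3·7+5·0 = 21 | 6·0+1·5+4·4 = 21
Q: 3·1+5·5 = 28 | 6·0+1·0+4·7 = 28
gcd(3,5,6,1,4) = 1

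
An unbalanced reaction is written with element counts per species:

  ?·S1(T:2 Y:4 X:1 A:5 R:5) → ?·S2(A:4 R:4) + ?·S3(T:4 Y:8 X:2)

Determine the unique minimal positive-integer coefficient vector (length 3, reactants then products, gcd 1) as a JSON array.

Coefficients: [4, 5, 2]

T: 4·2 = 8 | 5·0+2·4 = 8
Y: 4·4 = 16 | 5·0+2·8 = 16
X: 4·1 = 4 | 5·0+2·2 = 4
A: 4·5 = 20 | 5·4+2·0 = 20
R: 4·5 = 20 | 5·4+2·0 = 20
gcd(4,5,2) = 1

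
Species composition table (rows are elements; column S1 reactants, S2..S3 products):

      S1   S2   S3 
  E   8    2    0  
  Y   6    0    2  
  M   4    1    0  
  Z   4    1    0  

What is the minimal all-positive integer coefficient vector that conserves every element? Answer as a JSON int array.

E: 1·8 = 8 | 4·2+3·0 = 8
Y: 1·6 = 6 | 4·0+3·2 = 6
M: 1·4 = 4 | 4·1+3·0 = 4
Z: 1·4 = 4 | 4·1+3·0 = 4
gcd(1,4,3) = 1

Coefficients: [1, 4, 3]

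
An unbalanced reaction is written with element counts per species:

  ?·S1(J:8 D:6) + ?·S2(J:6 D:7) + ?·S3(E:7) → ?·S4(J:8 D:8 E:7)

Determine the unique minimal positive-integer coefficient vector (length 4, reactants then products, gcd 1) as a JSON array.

Coefficients: [2, 4, 5, 5]

J: 2·8+4·6+5·0 = 40 | 5·8 = 40
D: 2·6+4·7+5·0 = 40 | 5·8 = 40
E: 2·0+4·0+5·7 = 35 | 5·7 = 35
gcd(2,4,5,5) = 1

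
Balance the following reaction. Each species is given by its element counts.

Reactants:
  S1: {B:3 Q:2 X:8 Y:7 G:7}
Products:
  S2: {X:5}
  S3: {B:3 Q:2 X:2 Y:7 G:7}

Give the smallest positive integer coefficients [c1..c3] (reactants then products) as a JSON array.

Coefficients: [5, 6, 5]

B: 5·3 = 15 | 6·0+5·3 = 15
Q: 5·2 = 10 | 6·0+5·2 = 10
X: 5·8 = 40 | 6·5+5·2 = 40
Y: 5·7 = 35 | 6·0+5·7 = 35
G: 5·7 = 35 | 6·0+5·7 = 35
gcd(5,6,5) = 1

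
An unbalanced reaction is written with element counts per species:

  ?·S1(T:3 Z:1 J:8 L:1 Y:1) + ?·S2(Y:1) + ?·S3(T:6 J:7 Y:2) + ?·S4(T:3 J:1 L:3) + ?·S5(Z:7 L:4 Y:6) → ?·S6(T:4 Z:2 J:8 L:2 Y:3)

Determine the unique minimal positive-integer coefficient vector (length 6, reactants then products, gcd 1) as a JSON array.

Coefficients: [5, 5, 1, 1, 1, 6]

T: 5·3+5·0+1·6+1·3+1·0 = 24 | 6·4 = 24
Z: 5·1+5·0+1·0+1·0+1·7 = 12 | 6·2 = 12
J: 5·8+5·0+1·7+1·1+1·0 = 48 | 6·8 = 48
L: 5·1+5·0+1·0+1·3+1·4 = 12 | 6·2 = 12
Y: 5·1+5·1+1·2+1·0+1·6 = 18 | 6·3 = 18
gcd(5,5,1,1,1,6) = 1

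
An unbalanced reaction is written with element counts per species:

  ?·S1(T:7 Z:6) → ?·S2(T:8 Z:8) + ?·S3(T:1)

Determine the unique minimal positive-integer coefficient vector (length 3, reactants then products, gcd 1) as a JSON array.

T: 4·7 = 28 | 3·8+4·1 = 28
Z: 4·6 = 24 | 3·8+4·0 = 24
gcd(4,3,4) = 1

Coefficients: [4, 3, 4]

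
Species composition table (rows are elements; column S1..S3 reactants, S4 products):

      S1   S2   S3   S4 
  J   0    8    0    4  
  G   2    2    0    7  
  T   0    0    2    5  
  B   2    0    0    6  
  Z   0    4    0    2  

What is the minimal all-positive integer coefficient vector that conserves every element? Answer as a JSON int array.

J: 6·0+1·8+5·0 = 8 | 2·4 = 8
G: 6·2+1·2+5·0 = 14 | 2·7 = 14
T: 6·0+1·0+5·2 = 10 | 2·5 = 10
B: 6·2+1·0+5·0 = 12 | 2·6 = 12
Z: 6·0+1·4+5·0 = 4 | 2·2 = 4
gcd(6,1,5,2) = 1

Coefficients: [6, 1, 5, 2]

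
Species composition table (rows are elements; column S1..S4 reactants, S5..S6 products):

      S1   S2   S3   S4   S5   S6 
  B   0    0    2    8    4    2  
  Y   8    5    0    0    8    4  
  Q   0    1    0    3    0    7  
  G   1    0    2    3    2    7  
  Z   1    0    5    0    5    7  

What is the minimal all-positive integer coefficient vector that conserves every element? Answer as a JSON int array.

B: 2·0+4·0+5·2+1·8 = 18 | 4·4+1·2 = 18
Y: 2·8+4·5+5·0+1·0 = 36 | 4·8+1·4 = 36
Q: 2·0+4·1+5·0+1·3 = 7 | 4·0+1·7 = 7
G: 2·1+4·0+5·2+1·3 = 15 | 4·2+1·7 = 15
Z: 2·1+4·0+5·5+1·0 = 27 | 4·5+1·7 = 27
gcd(2,4,5,1,4,1) = 1

Coefficients: [2, 4, 5, 1, 4, 1]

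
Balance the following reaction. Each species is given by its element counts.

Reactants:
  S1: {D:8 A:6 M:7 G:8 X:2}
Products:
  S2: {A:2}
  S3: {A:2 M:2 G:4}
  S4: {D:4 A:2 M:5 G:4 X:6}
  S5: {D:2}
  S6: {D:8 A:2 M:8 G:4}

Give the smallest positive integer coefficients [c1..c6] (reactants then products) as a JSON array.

D: 3·8 = 24 | 3·0+4·0+1·4+6·2+1·8 = 24
A: 3·6 = 18 | 3·2+4·2+1·2+6·0+1·2 = 18
M: 3·7 = 21 | 3·0+4·2+1·5+6·0+1·8 = 21
G: 3·8 = 24 | 3·0+4·4+1·4+6·0+1·4 = 24
X: 3·2 = 6 | 3·0+4·0+1·6+6·0+1·0 = 6
gcd(3,3,4,1,6,1) = 1

Coefficients: [3, 3, 4, 1, 6, 1]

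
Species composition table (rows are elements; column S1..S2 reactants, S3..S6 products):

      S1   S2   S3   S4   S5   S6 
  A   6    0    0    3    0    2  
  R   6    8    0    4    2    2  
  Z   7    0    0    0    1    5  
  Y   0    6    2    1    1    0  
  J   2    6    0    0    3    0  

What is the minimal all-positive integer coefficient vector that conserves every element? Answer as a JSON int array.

A: 3·6+2·0 = 18 | 1·0+4·3+6·0+3·2 = 18
R: 3·6+2·8 = 34 | 1·0+4·4+6·2+3·2 = 34
Z: 3·7+2·0 = 21 | 1·0+4·0+6·1+3·5 = 21
Y: 3·0+2·6 = 12 | 1·2+4·1+6·1+3·0 = 12
J: 3·2+2·6 = 18 | 1·0+4·0+6·3+3·0 = 18
gcd(3,2,1,4,6,3) = 1

Coefficients: [3, 2, 1, 4, 6, 3]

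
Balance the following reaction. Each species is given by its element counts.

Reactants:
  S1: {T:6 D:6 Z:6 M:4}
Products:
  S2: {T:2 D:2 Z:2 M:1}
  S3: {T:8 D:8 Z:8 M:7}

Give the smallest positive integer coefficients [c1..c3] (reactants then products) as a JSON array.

T: 3·6 = 18 | 5·2+1·8 = 18
D: 3·6 = 18 | 5·2+1·8 = 18
Z: 3·6 = 18 | 5·2+1·8 = 18
M: 3·4 = 12 | 5·1+1·7 = 12
gcd(3,5,1) = 1

Coefficients: [3, 5, 1]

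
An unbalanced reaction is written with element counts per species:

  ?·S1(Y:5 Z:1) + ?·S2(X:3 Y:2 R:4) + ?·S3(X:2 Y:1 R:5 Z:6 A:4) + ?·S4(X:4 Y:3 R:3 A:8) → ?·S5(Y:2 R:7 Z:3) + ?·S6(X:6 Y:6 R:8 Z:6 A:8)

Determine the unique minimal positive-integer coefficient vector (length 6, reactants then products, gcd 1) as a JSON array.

X: 3·0+4·3+6·2+3·4 = 36 | 1·0+6·6 = 36
Y: 3·5+4·2+6·1+3·3 = 38 | 1·2+6·6 = 38
R: 3·0+4·4+6·5+3·3 = 55 | 1·7+6·8 = 55
Z: 3·1+4·0+6·6+3·0 = 39 | 1·3+6·6 = 39
A: 3·0+4·0+6·4+3·8 = 48 | 1·0+6·8 = 48
gcd(3,4,6,3,1,6) = 1

Coefficients: [3, 4, 6, 3, 1, 6]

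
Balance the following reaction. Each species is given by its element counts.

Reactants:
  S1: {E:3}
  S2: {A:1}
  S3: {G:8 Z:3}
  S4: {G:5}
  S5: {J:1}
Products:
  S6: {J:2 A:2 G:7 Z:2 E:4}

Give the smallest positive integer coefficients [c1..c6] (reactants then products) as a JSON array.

J: 4·0+6·0+2·0+1·0+6·1 = 6 | 3·2 = 6
A: 4·0+6·1+2·0+1·0+6·0 = 6 | 3·2 = 6
G: 4·0+6·0+2·8+1·5+6·0 = 21 | 3·7 = 21
Z: 4·0+6·0+2·3+1·0+6·0 = 6 | 3·2 = 6
E: 4·3+6·0+2·0+1·0+6·0 = 12 | 3·4 = 12
gcd(4,6,2,1,6,3) = 1

Coefficients: [4, 6, 2, 1, 6, 3]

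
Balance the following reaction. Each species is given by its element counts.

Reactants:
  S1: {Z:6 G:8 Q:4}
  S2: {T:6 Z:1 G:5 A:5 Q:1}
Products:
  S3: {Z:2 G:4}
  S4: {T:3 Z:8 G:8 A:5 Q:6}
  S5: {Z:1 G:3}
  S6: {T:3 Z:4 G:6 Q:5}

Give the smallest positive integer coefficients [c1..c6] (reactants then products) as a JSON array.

T: 5·0+2·6 = 12 | 1·0+2·3+6·0+2·3 = 12
Z: 5·6+2·1 = 32 | 1·2+2·8+6·1+2·4 = 32
G: 5·8+2·5 = 50 | 1·4+2·8+6·3+2·6 = 50
A: 5·0+2·5 = 10 | 1·0+2·5+6·0+2·0 = 10
Q: 5·4+2·1 = 22 | 1·0+2·6+6·0+2·5 = 22
gcd(5,2,1,2,6,2) = 1

Coefficients: [5, 2, 1, 2, 6, 2]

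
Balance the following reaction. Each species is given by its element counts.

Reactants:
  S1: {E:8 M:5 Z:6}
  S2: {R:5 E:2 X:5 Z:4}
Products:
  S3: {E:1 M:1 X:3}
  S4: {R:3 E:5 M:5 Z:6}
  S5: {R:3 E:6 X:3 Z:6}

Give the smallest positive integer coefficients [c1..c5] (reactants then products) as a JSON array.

Coefficients: [6, 6, 5, 5, 5]

R: 6·0+6·5 = 30 | 5·0+5·3+5·3 = 30
E: 6·8+6·2 = 60 | 5·1+5·5+5·6 = 60
M: 6·5+6·0 = 30 | 5·1+5·5+5·0 = 30
X: 6·0+6·5 = 30 | 5·3+5·0+5·3 = 30
Z: 6·6+6·4 = 60 | 5·0+5·6+5·6 = 60
gcd(6,6,5,5,5) = 1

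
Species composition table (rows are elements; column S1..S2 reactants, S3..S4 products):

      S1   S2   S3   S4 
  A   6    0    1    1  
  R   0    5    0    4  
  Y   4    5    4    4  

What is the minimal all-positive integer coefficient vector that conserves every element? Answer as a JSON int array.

Coefficients: [1, 4, 1, 5]

A: 1·6+4·0 = 6 | 1·1+5·1 = 6
R: 1·0+4·5 = 20 | 1·0+5·4 = 20
Y: 1·4+4·5 = 24 | 1·4+5·4 = 24
gcd(1,4,1,5) = 1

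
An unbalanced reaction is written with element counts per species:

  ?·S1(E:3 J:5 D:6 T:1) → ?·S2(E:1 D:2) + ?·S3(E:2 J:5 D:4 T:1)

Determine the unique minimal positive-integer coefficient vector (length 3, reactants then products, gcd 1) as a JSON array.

E: 1·3 = 3 | 1·1+1·2 = 3
J: 1·5 = 5 | 1·0+1·5 = 5
D: 1·6 = 6 | 1·2+1·4 = 6
T: 1·1 = 1 | 1·0+1·1 = 1
gcd(1,1,1) = 1

Coefficients: [1, 1, 1]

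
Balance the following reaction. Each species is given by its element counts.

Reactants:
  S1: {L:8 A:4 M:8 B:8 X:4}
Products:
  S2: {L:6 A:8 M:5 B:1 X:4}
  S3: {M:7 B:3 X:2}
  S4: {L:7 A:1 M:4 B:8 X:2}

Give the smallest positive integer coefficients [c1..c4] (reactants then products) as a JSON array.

L: 5·8 = 40 | 2·6+2·0+4·7 = 40
A: 5·4 = 20 | 2·8+2·0+4·1 = 20
M: 5·8 = 40 | 2·5+2·7+4·4 = 40
B: 5·8 = 40 | 2·1+2·3+4·8 = 40
X: 5·4 = 20 | 2·4+2·2+4·2 = 20
gcd(5,2,2,4) = 1

Coefficients: [5, 2, 2, 4]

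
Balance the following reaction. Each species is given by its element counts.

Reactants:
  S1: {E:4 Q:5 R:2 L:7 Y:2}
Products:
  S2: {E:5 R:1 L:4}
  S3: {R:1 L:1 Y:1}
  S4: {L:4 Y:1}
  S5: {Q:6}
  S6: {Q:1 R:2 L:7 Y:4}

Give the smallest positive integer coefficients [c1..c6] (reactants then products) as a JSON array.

Coefficients: [5, 4, 4, 2, 4, 1]

E: 5·4 = 20 | 4·5+4·0+2·0+4·0+1·0 = 20
Q: 5·5 = 25 | 4·0+4·0+2·0+4·6+1·1 = 25
R: 5·2 = 10 | 4·1+4·1+2·0+4·0+1·2 = 10
L: 5·7 = 35 | 4·4+4·1+2·4+4·0+1·7 = 35
Y: 5·2 = 10 | 4·0+4·1+2·1+4·0+1·4 = 10
gcd(5,4,4,2,4,1) = 1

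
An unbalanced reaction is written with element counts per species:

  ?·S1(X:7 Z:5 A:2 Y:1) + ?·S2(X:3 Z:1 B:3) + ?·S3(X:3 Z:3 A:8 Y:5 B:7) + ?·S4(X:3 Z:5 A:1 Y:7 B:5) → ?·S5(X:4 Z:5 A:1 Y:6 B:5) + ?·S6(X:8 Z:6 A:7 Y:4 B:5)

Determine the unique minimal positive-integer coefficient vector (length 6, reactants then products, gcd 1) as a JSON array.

Coefficients: [3, 2, 2, 5, 6, 3]

X: 3·7+2·3+2·3+5·3 = 48 | 6·4+3·8 = 48
Z: 3·5+2·1+2·3+5·5 = 48 | 6·5+3·6 = 48
A: 3·2+2·0+2·8+5·1 = 27 | 6·1+3·7 = 27
Y: 3·1+2·0+2·5+5·7 = 48 | 6·6+3·4 = 48
B: 3·0+2·3+2·7+5·5 = 45 | 6·5+3·5 = 45
gcd(3,2,2,5,6,3) = 1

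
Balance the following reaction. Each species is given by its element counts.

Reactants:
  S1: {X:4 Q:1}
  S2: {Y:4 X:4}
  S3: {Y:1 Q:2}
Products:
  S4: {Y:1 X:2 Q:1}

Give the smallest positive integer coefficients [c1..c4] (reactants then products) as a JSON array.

Y: 2·0+1·4+2·1 = 6 | 6·1 = 6
X: 2·4+1·4+2·0 = 12 | 6·2 = 12
Q: 2·1+1·0+2·2 = 6 | 6·1 = 6
gcd(2,1,2,6) = 1

Coefficients: [2, 1, 2, 6]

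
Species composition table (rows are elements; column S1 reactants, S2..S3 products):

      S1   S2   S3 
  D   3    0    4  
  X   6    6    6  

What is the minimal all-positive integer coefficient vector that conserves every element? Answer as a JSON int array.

D: 4·3 = 12 | 1·0+3·4 = 12
X: 4·6 = 24 | 1·6+3·6 = 24
gcd(4,1,3) = 1

Coefficients: [4, 1, 3]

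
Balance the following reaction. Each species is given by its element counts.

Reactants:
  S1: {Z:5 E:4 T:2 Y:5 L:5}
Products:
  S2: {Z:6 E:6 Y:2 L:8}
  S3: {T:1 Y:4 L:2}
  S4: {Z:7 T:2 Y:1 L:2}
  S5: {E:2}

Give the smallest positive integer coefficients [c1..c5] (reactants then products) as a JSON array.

Z: 4·5 = 20 | 1·6+4·0+2·7+5·0 = 20
E: 4·4 = 16 | 1·6+4·0+2·0+5·2 = 16
T: 4·2 = 8 | 1·0+4·1+2·2+5·0 = 8
Y: 4·5 = 20 | 1·2+4·4+2·1+5·0 = 20
L: 4·5 = 20 | 1·8+4·2+2·2+5·0 = 20
gcd(4,1,4,2,5) = 1

Coefficients: [4, 1, 4, 2, 5]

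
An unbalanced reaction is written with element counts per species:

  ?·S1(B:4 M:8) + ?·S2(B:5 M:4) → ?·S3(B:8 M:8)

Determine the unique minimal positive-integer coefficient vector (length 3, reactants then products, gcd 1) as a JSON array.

Coefficients: [1, 4, 3]

B: 1·4+4·5 = 24 | 3·8 = 24
M: 1·8+4·4 = 24 | 3·8 = 24
gcd(1,4,3) = 1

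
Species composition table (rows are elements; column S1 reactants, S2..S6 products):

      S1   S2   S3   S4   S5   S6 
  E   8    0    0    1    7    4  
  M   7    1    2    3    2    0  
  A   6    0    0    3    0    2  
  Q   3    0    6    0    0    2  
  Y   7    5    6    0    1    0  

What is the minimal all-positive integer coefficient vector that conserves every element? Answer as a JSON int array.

E: 4·8 = 32 | 4·0+1·0+6·1+2·7+3·4 = 32
M: 4·7 = 28 | 4·1+1·2+6·3+2·2+3·0 = 28
A: 4·6 = 24 | 4·0+1·0+6·3+2·0+3·2 = 24
Q: 4·3 = 12 | 4·0+1·6+6·0+2·0+3·2 = 12
Y: 4·7 = 28 | 4·5+1·6+6·0+2·1+3·0 = 28
gcd(4,4,1,6,2,3) = 1

Coefficients: [4, 4, 1, 6, 2, 3]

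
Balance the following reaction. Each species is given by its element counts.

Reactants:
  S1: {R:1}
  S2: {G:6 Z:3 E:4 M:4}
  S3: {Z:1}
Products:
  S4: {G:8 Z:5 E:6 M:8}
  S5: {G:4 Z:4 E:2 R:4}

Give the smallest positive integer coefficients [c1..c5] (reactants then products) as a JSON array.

G: 4·0+2·6+3·0 = 12 | 1·8+1·4 = 12
Z: 4·0+2·3+3·1 = 9 | 1·5+1·4 = 9
E: 4·0+2·4+3·0 = 8 | 1·6+1·2 = 8
R: 4·1+2·0+3·0 = 4 | 1·0+1·4 = 4
M: 4·0+2·4+3·0 = 8 | 1·8+1·0 = 8
gcd(4,2,3,1,1) = 1

Coefficients: [4, 2, 3, 1, 1]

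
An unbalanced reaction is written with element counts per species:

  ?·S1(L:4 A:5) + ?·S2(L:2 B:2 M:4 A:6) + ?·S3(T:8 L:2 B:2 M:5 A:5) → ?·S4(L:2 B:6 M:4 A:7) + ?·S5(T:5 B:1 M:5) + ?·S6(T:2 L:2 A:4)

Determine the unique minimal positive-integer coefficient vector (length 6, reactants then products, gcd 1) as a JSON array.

T: 1·0+1·0+4·8 = 32 | 1·0+4·5+6·2 = 32
L: 1·4+1·2+4·2 = 14 | 1·2+4·0+6·2 = 14
B: 1·0+1·2+4·2 = 10 | 1·6+4·1+6·0 = 10
M: 1·0+1·4+4·5 = 24 | 1·4+4·5+6·0 = 24
A: 1·5+1·6+4·5 = 31 | 1·7+4·0+6·4 = 31
gcd(1,1,4,1,4,6) = 1

Coefficients: [1, 1, 4, 1, 4, 6]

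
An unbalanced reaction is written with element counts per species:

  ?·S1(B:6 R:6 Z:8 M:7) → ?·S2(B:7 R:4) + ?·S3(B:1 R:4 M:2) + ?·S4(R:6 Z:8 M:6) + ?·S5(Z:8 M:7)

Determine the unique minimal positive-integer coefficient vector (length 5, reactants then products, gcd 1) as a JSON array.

B: 6·6 = 36 | 5·7+1·1+2·0+4·0 = 36
R: 6·6 = 36 | 5·4+1·4+2·6+4·0 = 36
Z: 6·8 = 48 | 5·0+1·0+2·8+4·8 = 48
M: 6·7 = 42 | 5·0+1·2+2·6+4·7 = 42
gcd(6,5,1,2,4) = 1

Coefficients: [6, 5, 1, 2, 4]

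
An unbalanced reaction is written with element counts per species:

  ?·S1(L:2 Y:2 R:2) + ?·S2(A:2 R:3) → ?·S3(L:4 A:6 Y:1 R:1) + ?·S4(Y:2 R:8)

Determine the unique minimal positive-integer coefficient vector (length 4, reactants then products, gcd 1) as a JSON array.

L: 4·2+6·0 = 8 | 2·4+3·0 = 8
A: 4·0+6·2 = 12 | 2·6+3·0 = 12
Y: 4·2+6·0 = 8 | 2·1+3·2 = 8
R: 4·2+6·3 = 26 | 2·1+3·8 = 26
gcd(4,6,2,3) = 1

Coefficients: [4, 6, 2, 3]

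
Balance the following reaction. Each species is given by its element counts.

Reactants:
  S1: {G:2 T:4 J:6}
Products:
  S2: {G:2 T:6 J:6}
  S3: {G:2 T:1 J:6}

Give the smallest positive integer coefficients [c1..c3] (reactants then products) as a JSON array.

Coefficients: [5, 3, 2]

G: 5·2 = 10 | 3·2+2·2 = 10
T: 5·4 = 20 | 3·6+2·1 = 20
J: 5·6 = 30 | 3·6+2·6 = 30
gcd(5,3,2) = 1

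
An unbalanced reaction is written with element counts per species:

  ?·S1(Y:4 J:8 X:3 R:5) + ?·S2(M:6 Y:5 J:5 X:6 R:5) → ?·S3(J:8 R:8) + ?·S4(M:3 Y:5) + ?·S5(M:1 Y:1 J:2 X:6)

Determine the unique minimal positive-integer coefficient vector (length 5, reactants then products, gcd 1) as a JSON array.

M: 4·0+4·6 = 24 | 5·0+6·3+6·1 = 24
Y: 4·4+4·5 = 36 | 5·0+6·5+6·1 = 36
J: 4·8+4·5 = 52 | 5·8+6·0+6·2 = 52
X: 4·3+4·6 = 36 | 5·0+6·0+6·6 = 36
R: 4·5+4·5 = 40 | 5·8+6·0+6·0 = 40
gcd(4,4,5,6,6) = 1

Coefficients: [4, 4, 5, 6, 6]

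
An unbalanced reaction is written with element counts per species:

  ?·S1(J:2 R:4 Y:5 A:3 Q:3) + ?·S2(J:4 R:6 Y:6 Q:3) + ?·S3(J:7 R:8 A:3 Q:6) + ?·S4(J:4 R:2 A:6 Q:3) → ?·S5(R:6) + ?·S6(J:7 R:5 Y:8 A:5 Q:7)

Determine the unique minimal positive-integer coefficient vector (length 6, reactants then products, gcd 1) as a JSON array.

Coefficients: [6, 3, 2, 1, 5, 6]

J: 6·2+3·4+2·7+1·4 = 42 | 5·0+6·7 = 42
R: 6·4+3·6+2·8+1·2 = 60 | 5·6+6·5 = 60
Y: 6·5+3·6+2·0+1·0 = 48 | 5·0+6·8 = 48
A: 6·3+3·0+2·3+1·6 = 30 | 5·0+6·5 = 30
Q: 6·3+3·3+2·6+1·3 = 42 | 5·0+6·7 = 42
gcd(6,3,2,1,5,6) = 1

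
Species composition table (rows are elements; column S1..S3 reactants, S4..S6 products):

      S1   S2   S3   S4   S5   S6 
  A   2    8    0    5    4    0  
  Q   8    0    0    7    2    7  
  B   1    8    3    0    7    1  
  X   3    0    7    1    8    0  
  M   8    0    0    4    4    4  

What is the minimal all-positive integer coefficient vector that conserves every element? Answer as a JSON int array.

A: 5·2+3·8+5·0 = 34 | 2·5+6·4+2·0 = 34
Q: 5·8+3·0+5·0 = 40 | 2·7+6·2+2·7 = 40
B: 5·1+3·8+5·3 = 44 | 2·0+6·7+2·1 = 44
X: 5·3+3·0+5·7 = 50 | 2·1+6·8+2·0 = 50
M: 5·8+3·0+5·0 = 40 | 2·4+6·4+2·4 = 40
gcd(5,3,5,2,6,2) = 1

Coefficients: [5, 3, 5, 2, 6, 2]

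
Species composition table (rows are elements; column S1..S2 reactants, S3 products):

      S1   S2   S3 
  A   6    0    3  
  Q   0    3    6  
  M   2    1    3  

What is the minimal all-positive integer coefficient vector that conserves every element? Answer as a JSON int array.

A: 1·6+4·0 = 6 | 2·3 = 6
Q: 1·0+4·3 = 12 | 2·6 = 12
M: 1·2+4·1 = 6 | 2·3 = 6
gcd(1,4,2) = 1

Coefficients: [1, 4, 2]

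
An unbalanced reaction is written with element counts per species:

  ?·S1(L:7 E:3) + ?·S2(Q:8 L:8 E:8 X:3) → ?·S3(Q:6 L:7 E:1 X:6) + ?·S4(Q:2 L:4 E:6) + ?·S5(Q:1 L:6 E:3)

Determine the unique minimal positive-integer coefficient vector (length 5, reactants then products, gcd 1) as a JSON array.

Coefficients: [5, 2, 1, 2, 6]

Q: 5·0+2·8 = 16 | 1·6+2·2+6·1 = 16
L: 5·7+2·8 = 51 | 1·7+2·4+6·6 = 51
E: 5·3+2·8 = 31 | 1·1+2·6+6·3 = 31
X: 5·0+2·3 = 6 | 1·6+2·0+6·0 = 6
gcd(5,2,1,2,6) = 1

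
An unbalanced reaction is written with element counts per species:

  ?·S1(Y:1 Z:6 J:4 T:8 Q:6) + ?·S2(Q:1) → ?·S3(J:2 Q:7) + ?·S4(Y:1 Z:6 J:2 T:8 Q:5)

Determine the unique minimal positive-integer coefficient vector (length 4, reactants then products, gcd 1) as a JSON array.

Y: 1·1+6·0 = 1 | 1·0+1·1 = 1
Z: 1·6+6·0 = 6 | 1·0+1·6 = 6
J: 1·4+6·0 = 4 | 1·2+1·2 = 4
T: 1·8+6·0 = 8 | 1·0+1·8 = 8
Q: 1·6+6·1 = 12 | 1·7+1·5 = 12
gcd(1,6,1,1) = 1

Coefficients: [1, 6, 1, 1]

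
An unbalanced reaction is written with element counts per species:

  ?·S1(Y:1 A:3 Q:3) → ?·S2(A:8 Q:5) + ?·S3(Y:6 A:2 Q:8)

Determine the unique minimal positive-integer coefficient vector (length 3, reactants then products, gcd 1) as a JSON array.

Coefficients: [6, 2, 1]

Y: 6·1 = 6 | 2·0+1·6 = 6
A: 6·3 = 18 | 2·8+1·2 = 18
Q: 6·3 = 18 | 2·5+1·8 = 18
gcd(6,2,1) = 1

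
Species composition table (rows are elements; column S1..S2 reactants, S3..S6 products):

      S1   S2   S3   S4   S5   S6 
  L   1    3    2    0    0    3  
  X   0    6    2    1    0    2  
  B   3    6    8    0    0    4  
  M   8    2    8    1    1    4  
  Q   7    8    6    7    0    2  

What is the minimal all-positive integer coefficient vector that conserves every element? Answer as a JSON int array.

Coefficients: [2, 1, 1, 2, 4, 1]

L: 2·1+1·3 = 5 | 1·2+2·0+4·0+1·3 = 5
X: 2·0+1·6 = 6 | 1·2+2·1+4·0+1·2 = 6
B: 2·3+1·6 = 12 | 1·8+2·0+4·0+1·4 = 12
M: 2·8+1·2 = 18 | 1·8+2·1+4·1+1·4 = 18
Q: 2·7+1·8 = 22 | 1·6+2·7+4·0+1·2 = 22
gcd(2,1,1,2,4,1) = 1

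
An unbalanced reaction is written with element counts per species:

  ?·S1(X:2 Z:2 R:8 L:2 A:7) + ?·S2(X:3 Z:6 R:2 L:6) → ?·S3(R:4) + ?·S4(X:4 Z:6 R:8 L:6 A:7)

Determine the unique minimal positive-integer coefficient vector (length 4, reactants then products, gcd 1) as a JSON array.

Coefficients: [3, 2, 1, 3]

X: 3·2+2·3 = 12 | 1·0+3·4 = 12
Z: 3·2+2·6 = 18 | 1·0+3·6 = 18
R: 3·8+2·2 = 28 | 1·4+3·8 = 28
L: 3·2+2·6 = 18 | 1·0+3·6 = 18
A: 3·7+2·0 = 21 | 1·0+3·7 = 21
gcd(3,2,1,3) = 1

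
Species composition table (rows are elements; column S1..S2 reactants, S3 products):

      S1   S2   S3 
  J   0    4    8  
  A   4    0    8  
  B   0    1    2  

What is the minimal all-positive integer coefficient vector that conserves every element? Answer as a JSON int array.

Coefficients: [2, 2, 1]

J: 2·0+2·4 = 8 | 1·8 = 8
A: 2·4+2·0 = 8 | 1·8 = 8
B: 2·0+2·1 = 2 | 1·2 = 2
gcd(2,2,1) = 1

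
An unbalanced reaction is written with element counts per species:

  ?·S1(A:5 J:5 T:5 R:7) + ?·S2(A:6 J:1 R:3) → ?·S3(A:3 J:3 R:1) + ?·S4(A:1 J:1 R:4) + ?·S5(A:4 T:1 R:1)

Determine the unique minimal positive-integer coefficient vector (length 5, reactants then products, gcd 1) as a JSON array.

Coefficients: [1, 4, 2, 3, 5]

A: 1·5+4·6 = 29 | 2·3+3·1+5·4 = 29
J: 1·5+4·1 = 9 | 2·3+3·1+5·0 = 9
T: 1·5+4·0 = 5 | 2·0+3·0+5·1 = 5
R: 1·7+4·3 = 19 | 2·1+3·4+5·1 = 19
gcd(1,4,2,3,5) = 1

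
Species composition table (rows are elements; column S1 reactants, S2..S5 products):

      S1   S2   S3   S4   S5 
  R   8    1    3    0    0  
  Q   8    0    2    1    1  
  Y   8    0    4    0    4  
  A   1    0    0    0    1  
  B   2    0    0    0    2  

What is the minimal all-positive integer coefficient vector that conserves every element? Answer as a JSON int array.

Coefficients: [1, 5, 1, 5, 1]

R: 1·8 = 8 | 5·1+1·3+5·0+1·0 = 8
Q: 1·8 = 8 | 5·0+1·2+5·1+1·1 = 8
Y: 1·8 = 8 | 5·0+1·4+5·0+1·4 = 8
A: 1·1 = 1 | 5·0+1·0+5·0+1·1 = 1
B: 1·2 = 2 | 5·0+1·0+5·0+1·2 = 2
gcd(1,5,1,5,1) = 1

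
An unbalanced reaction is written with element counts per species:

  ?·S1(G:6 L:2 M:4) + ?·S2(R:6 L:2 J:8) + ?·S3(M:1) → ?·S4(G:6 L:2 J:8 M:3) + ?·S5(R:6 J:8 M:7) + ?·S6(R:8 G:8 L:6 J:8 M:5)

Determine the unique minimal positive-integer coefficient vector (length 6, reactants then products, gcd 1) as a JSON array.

R: 5·0+5·6+5·0 = 30 | 1·0+1·6+3·8 = 30
G: 5·6+5·0+5·0 = 30 | 1·6+1·0+3·8 = 30
L: 5·2+5·2+5·0 = 20 | 1·2+1·0+3·6 = 20
J: 5·0+5·8+5·0 = 40 | 1·8+1·8+3·8 = 40
M: 5·4+5·0+5·1 = 25 | 1·3+1·7+3·5 = 25
gcd(5,5,5,1,1,3) = 1

Coefficients: [5, 5, 5, 1, 1, 3]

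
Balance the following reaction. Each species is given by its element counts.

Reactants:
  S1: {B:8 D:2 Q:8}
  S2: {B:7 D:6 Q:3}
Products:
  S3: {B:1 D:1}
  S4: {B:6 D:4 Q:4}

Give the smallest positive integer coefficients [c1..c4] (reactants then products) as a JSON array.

B: 1·8+4·7 = 36 | 6·1+5·6 = 36
D: 1·2+4·6 = 26 | 6·1+5·4 = 26
Q: 1·8+4·3 = 20 | 6·0+5·4 = 20
gcd(1,4,6,5) = 1

Coefficients: [1, 4, 6, 5]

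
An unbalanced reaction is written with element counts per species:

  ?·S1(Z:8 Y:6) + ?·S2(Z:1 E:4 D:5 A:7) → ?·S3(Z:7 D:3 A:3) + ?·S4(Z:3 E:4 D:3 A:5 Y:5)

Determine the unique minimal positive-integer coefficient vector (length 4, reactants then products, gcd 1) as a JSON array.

Z: 5·8+6·1 = 46 | 4·7+6·3 = 46
E: 5·0+6·4 = 24 | 4·0+6·4 = 24
D: 5·0+6·5 = 30 | 4·3+6·3 = 30
A: 5·0+6·7 = 42 | 4·3+6·5 = 42
Y: 5·6+6·0 = 30 | 4·0+6·5 = 30
gcd(5,6,4,6) = 1

Coefficients: [5, 6, 4, 6]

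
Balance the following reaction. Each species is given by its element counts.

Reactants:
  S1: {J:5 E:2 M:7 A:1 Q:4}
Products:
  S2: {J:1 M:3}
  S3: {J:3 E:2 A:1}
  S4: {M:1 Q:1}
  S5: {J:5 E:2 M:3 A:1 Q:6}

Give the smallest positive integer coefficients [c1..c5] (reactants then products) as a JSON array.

Coefficients: [3, 4, 2, 6, 1]

J: 3·5 = 15 | 4·1+2·3+6·0+1·5 = 15
E: 3·2 = 6 | 4·0+2·2+6·0+1·2 = 6
M: 3·7 = 21 | 4·3+2·0+6·1+1·3 = 21
A: 3·1 = 3 | 4·0+2·1+6·0+1·1 = 3
Q: 3·4 = 12 | 4·0+2·0+6·1+1·6 = 12
gcd(3,4,2,6,1) = 1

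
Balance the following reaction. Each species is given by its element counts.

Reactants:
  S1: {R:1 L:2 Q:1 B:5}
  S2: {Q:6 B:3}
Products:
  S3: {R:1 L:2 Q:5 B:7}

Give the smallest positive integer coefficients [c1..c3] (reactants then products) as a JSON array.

Coefficients: [3, 2, 3]

R: 3·1+2·0 = 3 | 3·1 = 3
L: 3·2+2·0 = 6 | 3·2 = 6
Q: 3·1+2·6 = 15 | 3·5 = 15
B: 3·5+2·3 = 21 | 3·7 = 21
gcd(3,2,3) = 1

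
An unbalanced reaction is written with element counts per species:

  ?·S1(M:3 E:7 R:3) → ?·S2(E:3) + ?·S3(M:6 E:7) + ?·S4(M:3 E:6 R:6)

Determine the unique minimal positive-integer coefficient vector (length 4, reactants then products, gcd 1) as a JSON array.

M: 4·3 = 12 | 3·0+1·6+2·3 = 12
E: 4·7 = 28 | 3·3+1·7+2·6 = 28
R: 4·3 = 12 | 3·0+1·0+2·6 = 12
gcd(4,3,1,2) = 1

Coefficients: [4, 3, 1, 2]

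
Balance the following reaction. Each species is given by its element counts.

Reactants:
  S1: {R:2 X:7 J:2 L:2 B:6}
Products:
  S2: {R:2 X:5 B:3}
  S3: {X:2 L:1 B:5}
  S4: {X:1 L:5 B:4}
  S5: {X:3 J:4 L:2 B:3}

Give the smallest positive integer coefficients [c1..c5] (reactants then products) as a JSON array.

Coefficients: [6, 6, 1, 1, 3]

R: 6·2 = 12 | 6·2+1·0+1·0+3·0 = 12
X: 6·7 = 42 | 6·5+1·2+1·1+3·3 = 42
J: 6·2 = 12 | 6·0+1·0+1·0+3·4 = 12
L: 6·2 = 12 | 6·0+1·1+1·5+3·2 = 12
B: 6·6 = 36 | 6·3+1·5+1·4+3·3 = 36
gcd(6,6,1,1,3) = 1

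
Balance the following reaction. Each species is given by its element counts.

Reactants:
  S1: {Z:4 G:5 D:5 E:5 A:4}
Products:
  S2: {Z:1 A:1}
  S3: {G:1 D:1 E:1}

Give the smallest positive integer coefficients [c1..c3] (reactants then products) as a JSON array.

Coefficients: [1, 4, 5]

Z: 1·4 = 4 | 4·1+5·0 = 4
G: 1·5 = 5 | 4·0+5·1 = 5
D: 1·5 = 5 | 4·0+5·1 = 5
E: 1·5 = 5 | 4·0+5·1 = 5
A: 1·4 = 4 | 4·1+5·0 = 4
gcd(1,4,5) = 1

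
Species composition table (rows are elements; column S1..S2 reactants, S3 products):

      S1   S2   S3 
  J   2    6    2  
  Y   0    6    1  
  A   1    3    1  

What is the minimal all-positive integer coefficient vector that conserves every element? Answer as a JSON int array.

Coefficients: [3, 1, 6]

J: 3·2+1·6 = 12 | 6·2 = 12
Y: 3·0+1·6 = 6 | 6·1 = 6
A: 3·1+1·3 = 6 | 6·1 = 6
gcd(3,1,6) = 1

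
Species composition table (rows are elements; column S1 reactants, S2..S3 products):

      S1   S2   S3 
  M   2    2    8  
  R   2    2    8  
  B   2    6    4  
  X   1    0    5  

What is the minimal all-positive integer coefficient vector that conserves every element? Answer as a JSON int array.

Coefficients: [5, 1, 1]

M: 5·2 = 10 | 1·2+1·8 = 10
R: 5·2 = 10 | 1·2+1·8 = 10
B: 5·2 = 10 | 1·6+1·4 = 10
X: 5·1 = 5 | 1·0+1·5 = 5
gcd(5,1,1) = 1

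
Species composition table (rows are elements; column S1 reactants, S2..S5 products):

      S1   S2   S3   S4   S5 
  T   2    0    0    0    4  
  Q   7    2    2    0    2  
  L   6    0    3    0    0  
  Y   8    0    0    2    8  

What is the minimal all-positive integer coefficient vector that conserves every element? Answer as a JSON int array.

Coefficients: [2, 2, 4, 4, 1]

T: 2·2 = 4 | 2·0+4·0+4·0+1·4 = 4
Q: 2·7 = 14 | 2·2+4·2+4·0+1·2 = 14
L: 2·6 = 12 | 2·0+4·3+4·0+1·0 = 12
Y: 2·8 = 16 | 2·0+4·0+4·2+1·8 = 16
gcd(2,2,4,4,1) = 1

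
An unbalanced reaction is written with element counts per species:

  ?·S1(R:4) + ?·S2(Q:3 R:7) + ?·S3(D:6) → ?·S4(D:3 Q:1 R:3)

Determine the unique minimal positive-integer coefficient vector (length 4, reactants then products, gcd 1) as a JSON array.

Coefficients: [1, 2, 3, 6]

D: 1·0+2·0+3·6 = 18 | 6·3 = 18
Q: 1·0+2·3+3·0 = 6 | 6·1 = 6
R: 1·4+2·7+3·0 = 18 | 6·3 = 18
gcd(1,2,3,6) = 1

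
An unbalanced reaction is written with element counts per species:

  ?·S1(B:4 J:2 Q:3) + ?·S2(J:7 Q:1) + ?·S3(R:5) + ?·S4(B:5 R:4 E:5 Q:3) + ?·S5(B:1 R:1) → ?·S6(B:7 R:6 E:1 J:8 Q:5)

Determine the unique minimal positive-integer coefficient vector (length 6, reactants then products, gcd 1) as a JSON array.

B: 6·4+4·0+4·0+1·5+6·1 = 35 | 5·7 = 35
R: 6·0+4·0+4·5+1·4+6·1 = 30 | 5·6 = 30
E: 6·0+4·0+4·0+1·5+6·0 = 5 | 5·1 = 5
J: 6·2+4·7+4·0+1·0+6·0 = 40 | 5·8 = 40
Q: 6·3+4·1+4·0+1·3+6·0 = 25 | 5·5 = 25
gcd(6,4,4,1,6,5) = 1

Coefficients: [6, 4, 4, 1, 6, 5]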